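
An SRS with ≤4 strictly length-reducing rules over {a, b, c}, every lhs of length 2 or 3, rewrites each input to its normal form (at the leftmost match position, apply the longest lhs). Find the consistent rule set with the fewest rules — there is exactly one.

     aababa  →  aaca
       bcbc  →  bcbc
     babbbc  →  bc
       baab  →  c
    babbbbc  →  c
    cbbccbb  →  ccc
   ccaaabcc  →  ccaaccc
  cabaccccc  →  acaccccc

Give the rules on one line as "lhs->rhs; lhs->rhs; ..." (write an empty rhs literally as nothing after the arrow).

  | aababa => acaba => aaca
  | bcbc
  | babbbc => bbbc => bc
  | baab => ab => c

ab->c; ba->; bb->; cab->ac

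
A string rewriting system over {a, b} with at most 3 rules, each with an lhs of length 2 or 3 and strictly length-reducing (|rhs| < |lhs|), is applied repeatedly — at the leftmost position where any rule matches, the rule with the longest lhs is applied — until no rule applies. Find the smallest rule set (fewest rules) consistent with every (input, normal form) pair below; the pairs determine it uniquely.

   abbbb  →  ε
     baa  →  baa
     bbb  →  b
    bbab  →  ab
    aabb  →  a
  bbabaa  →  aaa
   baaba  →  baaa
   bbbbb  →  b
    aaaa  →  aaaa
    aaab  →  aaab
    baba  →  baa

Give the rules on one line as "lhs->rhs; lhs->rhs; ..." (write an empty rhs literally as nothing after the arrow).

  | abbbb => bb => ε
  | baa
  | bbb => b
  | bbab => ab

aba->aa; abb->; bb->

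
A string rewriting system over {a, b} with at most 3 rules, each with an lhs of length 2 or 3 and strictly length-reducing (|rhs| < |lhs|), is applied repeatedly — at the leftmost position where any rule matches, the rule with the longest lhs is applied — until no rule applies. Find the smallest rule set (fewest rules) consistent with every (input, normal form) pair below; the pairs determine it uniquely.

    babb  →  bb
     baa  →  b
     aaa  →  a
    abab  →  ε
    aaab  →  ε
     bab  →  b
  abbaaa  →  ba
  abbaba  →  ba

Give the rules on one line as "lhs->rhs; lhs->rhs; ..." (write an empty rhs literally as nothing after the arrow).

  | babb => bb
  | baa => b
  | aaa => a
  | abab => ab => ε

aa->; ab->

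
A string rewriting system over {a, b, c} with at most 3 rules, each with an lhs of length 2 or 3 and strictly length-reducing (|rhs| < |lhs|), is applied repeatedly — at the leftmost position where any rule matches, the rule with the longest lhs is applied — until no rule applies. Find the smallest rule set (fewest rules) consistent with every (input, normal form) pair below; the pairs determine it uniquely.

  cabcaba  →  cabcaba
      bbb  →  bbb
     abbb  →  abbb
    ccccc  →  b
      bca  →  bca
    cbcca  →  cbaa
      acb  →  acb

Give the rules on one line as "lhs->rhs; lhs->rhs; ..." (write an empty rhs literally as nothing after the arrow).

  | cabcaba
  | bbb
  | abbb
  | ccccc => accc => aac => b

aac->b; cc->a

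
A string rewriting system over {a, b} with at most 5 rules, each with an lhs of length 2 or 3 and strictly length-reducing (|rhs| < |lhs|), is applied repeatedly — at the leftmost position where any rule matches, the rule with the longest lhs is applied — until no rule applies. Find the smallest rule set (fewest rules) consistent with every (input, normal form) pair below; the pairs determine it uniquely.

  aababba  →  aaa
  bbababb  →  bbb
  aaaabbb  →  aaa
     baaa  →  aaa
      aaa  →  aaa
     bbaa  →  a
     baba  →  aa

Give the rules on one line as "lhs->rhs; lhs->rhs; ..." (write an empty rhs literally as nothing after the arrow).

ab->a; abb->; ba->a; bba->b

  | aababba => aaabba => aaa
  | bbababb => bbabb => bbb
  | aaaabbb => aaab => aaa
  | baaa => aaa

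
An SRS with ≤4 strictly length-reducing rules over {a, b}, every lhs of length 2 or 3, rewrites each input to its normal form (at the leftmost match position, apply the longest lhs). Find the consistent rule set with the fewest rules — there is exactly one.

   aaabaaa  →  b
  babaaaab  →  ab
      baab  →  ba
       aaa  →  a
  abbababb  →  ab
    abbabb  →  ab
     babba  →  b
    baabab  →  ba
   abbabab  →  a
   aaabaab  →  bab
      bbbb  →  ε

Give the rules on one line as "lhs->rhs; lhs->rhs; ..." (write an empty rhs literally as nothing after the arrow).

  | aaabaaa => abaaa => baa => b
  | babaaaab => bbaaab => aaab => ab
  | baab => ba
  | aaa => a

aa->; aab->a; aba->b; bb->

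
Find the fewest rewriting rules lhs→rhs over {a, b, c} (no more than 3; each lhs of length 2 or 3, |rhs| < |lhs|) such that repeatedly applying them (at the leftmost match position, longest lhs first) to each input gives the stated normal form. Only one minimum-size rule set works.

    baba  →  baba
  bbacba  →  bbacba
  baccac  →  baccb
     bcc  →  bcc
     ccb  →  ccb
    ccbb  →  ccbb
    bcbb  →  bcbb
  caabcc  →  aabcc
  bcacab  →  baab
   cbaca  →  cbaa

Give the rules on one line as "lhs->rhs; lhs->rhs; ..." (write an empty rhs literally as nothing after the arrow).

  | baba
  | bbacba
  | baccac => baccb
  | bcc

bca->ba; ca->a; cac->cb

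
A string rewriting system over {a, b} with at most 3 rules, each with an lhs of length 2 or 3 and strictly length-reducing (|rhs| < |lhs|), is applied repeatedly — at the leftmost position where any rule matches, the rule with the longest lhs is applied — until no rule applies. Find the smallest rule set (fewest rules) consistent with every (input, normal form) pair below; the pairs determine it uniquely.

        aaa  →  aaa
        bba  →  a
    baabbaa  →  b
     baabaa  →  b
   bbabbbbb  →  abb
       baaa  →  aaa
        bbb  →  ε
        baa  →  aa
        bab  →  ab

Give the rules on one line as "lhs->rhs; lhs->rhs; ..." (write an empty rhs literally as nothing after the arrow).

  | aaa
  | bba => ba => a
  | baabbaa => aabbaa => aabaa => aba => b
  | baabaa => aabaa => aba => b

aba->b; ba->a; bbb->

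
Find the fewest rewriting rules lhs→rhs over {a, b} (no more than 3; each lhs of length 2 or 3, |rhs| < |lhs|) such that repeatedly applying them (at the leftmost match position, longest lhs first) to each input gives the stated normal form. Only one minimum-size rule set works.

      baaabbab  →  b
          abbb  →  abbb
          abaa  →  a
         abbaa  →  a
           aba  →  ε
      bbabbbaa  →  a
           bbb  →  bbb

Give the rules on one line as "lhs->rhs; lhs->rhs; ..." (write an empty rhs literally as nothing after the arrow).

aa->; ba->a

  | baaabbab => aaabbab => abbab => abab => aab => b
  | abbb
  | abaa => aaa => a
  | abbaa => abaa => aaa => a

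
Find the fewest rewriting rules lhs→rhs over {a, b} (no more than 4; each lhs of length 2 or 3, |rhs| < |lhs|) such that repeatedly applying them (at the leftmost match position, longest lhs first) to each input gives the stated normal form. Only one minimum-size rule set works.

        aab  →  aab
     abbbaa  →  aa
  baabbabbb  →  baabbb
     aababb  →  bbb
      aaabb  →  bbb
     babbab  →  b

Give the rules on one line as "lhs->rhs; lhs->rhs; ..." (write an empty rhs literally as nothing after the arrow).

aaa->b; aba->aa; bab->b; bba->

  | aab
  | abbbaa => aba => aa
  | baabbabbb => baabbb
  | aababb => aaabb => bbb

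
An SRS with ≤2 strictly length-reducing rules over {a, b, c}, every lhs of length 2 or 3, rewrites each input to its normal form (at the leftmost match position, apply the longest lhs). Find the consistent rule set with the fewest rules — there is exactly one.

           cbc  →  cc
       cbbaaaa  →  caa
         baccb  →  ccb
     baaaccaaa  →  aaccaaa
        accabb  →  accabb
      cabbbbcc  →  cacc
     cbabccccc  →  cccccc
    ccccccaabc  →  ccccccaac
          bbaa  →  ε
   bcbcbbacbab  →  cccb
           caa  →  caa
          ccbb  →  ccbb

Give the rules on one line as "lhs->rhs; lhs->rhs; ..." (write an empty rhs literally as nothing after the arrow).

ba->; bc->c

  | cbc => cc
  | cbbaaaa => cbaaa => caa
  | baccb => ccb
  | baaaccaaa => aaccaaa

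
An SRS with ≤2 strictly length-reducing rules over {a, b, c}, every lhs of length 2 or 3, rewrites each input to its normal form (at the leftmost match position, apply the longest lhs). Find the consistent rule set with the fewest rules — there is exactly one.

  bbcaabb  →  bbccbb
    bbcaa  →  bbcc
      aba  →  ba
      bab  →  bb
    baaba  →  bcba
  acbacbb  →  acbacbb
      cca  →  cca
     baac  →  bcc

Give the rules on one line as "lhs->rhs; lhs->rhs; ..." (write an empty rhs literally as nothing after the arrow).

aa->c; ab->b

  | bbcaabb => bbccbb
  | bbcaa => bbcc
  | aba => ba
  | bab => bb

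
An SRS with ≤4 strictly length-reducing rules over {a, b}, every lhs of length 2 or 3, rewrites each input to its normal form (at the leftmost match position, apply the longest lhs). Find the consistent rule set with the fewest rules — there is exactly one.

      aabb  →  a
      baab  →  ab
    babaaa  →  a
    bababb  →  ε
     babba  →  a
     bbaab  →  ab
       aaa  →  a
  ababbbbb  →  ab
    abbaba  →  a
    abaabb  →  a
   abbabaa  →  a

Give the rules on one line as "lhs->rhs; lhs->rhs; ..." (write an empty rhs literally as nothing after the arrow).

aa->a; ba->; bb->

  | aabb => abb => a
  | baab => ab
  | babaaa => baaa => aa => a
  | bababb => babb => bb => ε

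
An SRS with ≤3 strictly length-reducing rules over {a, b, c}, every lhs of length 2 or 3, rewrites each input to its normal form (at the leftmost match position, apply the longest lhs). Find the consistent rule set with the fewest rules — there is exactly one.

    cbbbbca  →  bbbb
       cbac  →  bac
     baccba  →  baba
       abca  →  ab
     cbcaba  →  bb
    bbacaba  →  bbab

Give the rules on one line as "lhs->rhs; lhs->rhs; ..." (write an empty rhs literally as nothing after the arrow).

ca->; cab->bc; cb->b

  | cbbbbca => bbbbca => bbbb
  | cbac => bac
  | baccba => bacba => baba
  | abca => ab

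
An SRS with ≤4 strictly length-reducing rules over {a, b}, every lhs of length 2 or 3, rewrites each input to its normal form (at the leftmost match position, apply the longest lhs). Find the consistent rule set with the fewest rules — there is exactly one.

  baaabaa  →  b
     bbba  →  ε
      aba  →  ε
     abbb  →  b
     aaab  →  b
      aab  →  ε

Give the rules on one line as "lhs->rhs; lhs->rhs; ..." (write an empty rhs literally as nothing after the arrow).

  | baaabaa => aabaa => bbaa => aa => b
  | bbba => ba => ε
  | aba => ba => ε
  | abbb => bbb => b

aa->b; ab->b; ba->; bb->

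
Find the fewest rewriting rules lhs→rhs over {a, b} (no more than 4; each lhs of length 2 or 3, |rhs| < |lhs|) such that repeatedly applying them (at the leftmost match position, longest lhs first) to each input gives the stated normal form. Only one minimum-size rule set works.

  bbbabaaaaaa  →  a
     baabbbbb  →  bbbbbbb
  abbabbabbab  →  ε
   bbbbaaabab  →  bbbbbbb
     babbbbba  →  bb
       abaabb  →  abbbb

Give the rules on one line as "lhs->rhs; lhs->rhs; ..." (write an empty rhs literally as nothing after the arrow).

aa->; ba->a; baa->bb; bab->ba

  | bbbabaaaaaa => bbbaaaaaaa => bbbbaaaaa => bbbbbaaa => bbbbbba => bbbbba => bbbba => bbba => bba => ba => a
  | baabbbbb => bbbbbbb
  | abbabbabbab => abbababbab => abbaabbab => abbbbbab => abbbbba => abbbba => abbba => abba => aba => aa => ε
  | bbbbaaabab => bbbbbabab => bbbbbaab => bbbbbbb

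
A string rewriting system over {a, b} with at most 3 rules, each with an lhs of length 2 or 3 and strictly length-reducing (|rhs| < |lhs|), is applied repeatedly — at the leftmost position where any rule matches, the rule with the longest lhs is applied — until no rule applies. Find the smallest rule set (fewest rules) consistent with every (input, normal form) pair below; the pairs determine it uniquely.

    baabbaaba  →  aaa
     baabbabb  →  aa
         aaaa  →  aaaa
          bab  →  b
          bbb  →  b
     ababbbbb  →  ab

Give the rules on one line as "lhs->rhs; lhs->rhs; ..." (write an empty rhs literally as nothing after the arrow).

  | baabbaaba => abbaaba => aaaba => aaa
  | baabbabb => abbabb => aabb => aa
  | aaaa
  | bab => b

ba->; bb->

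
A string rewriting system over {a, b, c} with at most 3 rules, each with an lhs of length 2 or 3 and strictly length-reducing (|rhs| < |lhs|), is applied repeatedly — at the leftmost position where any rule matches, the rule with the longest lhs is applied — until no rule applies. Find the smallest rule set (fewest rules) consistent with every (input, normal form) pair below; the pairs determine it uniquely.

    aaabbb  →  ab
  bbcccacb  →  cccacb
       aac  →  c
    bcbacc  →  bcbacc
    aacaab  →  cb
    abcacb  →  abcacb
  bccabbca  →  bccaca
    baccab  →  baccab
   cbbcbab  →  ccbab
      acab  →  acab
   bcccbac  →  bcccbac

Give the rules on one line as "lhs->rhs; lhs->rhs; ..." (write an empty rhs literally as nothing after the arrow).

aa->; bb->

  | aaabbb => abbb => ab
  | bbcccacb => cccacb
  | aac => c
  | bcbacc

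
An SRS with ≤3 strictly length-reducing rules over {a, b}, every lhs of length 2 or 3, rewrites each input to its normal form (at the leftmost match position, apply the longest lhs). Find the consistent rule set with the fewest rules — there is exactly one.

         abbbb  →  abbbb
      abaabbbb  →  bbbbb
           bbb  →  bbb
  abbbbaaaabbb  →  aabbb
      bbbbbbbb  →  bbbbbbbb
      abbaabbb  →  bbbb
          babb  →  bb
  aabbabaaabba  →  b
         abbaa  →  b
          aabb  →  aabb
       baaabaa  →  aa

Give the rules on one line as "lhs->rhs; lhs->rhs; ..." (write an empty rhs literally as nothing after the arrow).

  | abbbb
  | abaabbbb => aaabbbb => bbbbb
  | bbb
  | abbbbaaaabbb => abbbaaaabbb => abbaaaabbb => abaaaabbb => aaaaabbb => baabbb => aabbb

aaa->b; ba->a; bab->b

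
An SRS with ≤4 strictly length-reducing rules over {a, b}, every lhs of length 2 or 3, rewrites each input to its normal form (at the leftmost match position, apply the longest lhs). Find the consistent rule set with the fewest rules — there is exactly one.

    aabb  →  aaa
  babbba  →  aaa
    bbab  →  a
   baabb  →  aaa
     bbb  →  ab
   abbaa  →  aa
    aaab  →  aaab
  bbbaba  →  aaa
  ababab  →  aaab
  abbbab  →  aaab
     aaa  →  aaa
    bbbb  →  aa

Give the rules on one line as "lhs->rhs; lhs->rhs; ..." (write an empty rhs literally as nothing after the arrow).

  | aabb => aaa
  | babbba => abbba => aaba => aaa
  | bbab => bb => a
  | baabb => aabb => aaa

ba->a; bb->a; bba->b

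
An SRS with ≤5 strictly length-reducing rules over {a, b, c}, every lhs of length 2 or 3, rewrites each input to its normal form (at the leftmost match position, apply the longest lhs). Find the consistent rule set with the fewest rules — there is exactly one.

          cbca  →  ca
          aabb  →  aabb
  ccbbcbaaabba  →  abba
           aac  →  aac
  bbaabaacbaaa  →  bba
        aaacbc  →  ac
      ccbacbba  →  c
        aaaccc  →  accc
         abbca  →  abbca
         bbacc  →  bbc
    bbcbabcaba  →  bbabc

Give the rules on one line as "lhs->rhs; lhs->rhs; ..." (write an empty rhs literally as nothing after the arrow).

  | cbca => ca
  | aabb
  | ccbbcbaaabba => cbcbaaabba => cbaaabba => aaabba => abba
  | aac

aaa->a; aba->; bac->b; cb->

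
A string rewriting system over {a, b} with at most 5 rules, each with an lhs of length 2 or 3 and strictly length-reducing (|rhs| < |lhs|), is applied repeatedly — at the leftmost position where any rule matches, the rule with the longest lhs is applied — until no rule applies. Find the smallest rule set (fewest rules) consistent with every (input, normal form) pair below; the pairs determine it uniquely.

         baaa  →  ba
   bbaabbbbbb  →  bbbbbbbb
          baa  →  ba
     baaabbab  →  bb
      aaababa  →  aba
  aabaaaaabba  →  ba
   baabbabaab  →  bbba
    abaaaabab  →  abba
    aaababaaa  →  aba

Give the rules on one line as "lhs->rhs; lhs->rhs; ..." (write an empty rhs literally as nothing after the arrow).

aa->a; aaa->a; aab->b; bab->ba

  | baaa => ba
  | bbaabbbbbb => bbbbbbbb
  | baa => ba
  | baaabbab => babbab => babab => baab => bb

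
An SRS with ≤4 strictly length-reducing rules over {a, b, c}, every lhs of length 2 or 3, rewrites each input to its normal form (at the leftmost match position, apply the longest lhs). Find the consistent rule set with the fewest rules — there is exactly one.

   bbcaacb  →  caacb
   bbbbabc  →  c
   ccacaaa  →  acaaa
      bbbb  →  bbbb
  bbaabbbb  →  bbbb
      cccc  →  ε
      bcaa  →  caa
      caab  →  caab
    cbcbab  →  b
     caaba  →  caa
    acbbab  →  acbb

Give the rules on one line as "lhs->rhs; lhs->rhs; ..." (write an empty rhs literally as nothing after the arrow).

ba->; bc->c; cc->

  | bbcaacb => bcaacb => caacb
  | bbbbabc => bbbbc => bbbc => bbc => bc => c
  | ccacaaa => acaaa
  | bbbb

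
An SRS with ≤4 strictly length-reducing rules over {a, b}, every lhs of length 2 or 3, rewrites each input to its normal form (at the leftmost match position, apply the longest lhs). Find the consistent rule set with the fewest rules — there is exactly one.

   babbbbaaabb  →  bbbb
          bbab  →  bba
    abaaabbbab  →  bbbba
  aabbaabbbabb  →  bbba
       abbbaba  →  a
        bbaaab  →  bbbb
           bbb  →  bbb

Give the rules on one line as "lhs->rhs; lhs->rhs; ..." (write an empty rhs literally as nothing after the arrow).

  | babbbbaaabb => babbbaaabb => babbaaabb => babaaabb => baaabb => bbbb
  | bbab => bba
  | abaaabbbab => aaabbbab => bbbbab => bbbba
  | aabbaabbbabb => baabbbabb => bbbabb => bbbab => bbba

aaa->b; aab->; ab->a; aba->a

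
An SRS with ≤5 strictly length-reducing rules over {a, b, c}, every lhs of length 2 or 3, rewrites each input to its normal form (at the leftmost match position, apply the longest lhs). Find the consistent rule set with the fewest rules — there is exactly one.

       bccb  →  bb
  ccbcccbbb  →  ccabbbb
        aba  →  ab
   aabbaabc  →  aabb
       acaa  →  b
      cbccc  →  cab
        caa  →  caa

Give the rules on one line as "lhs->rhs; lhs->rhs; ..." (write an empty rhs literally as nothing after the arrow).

  | bccb => acb => bb
  | ccbcccbbb => ccaccbbb => ccabbbb
  | aba => ab
  | aabbaabc => aabbabc => aabbbc => aabba => aabb

ac->b; acc->ab; ba->b; bc->a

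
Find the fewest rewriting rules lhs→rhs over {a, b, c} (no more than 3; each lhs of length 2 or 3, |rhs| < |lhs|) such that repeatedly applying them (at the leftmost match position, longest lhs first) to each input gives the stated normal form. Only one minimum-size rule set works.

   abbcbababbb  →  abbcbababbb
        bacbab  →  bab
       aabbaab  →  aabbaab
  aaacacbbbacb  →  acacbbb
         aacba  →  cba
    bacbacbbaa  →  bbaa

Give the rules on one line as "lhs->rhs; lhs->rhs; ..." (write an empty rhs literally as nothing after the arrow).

aac->c; bac->

  | abbcbababbb
  | bacbab => bab
  | aabbaab
  | aaacacbbbacb => acacbbbacb => acacbbb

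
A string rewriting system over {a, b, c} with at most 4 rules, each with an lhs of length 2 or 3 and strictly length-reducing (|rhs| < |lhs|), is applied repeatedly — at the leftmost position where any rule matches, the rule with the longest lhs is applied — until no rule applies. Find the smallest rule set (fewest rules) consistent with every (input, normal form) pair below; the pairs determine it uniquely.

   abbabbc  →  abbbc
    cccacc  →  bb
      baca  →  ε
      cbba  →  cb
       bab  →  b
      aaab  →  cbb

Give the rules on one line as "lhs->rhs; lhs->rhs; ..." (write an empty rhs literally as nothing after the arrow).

  | abbabbc => abbbc
  | cccacc => bcacc => bcc => bb
  | baca => ca => ε
  | cbba => cb

aaa->cb; ba->; ca->; cc->b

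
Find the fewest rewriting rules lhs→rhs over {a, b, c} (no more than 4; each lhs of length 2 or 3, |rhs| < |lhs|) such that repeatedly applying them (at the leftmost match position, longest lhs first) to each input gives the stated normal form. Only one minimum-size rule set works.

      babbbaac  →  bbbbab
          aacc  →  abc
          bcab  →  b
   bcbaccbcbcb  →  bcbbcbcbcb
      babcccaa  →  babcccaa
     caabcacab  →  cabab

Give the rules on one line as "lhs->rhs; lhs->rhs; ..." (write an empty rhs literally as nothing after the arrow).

  | babbbaac => bbbbaac => bbbbab
  | aacc => abc
  | bcab => b
  | bcbaccbcbcb => bcbbcbcbcb

abb->bb; ac->b; bca->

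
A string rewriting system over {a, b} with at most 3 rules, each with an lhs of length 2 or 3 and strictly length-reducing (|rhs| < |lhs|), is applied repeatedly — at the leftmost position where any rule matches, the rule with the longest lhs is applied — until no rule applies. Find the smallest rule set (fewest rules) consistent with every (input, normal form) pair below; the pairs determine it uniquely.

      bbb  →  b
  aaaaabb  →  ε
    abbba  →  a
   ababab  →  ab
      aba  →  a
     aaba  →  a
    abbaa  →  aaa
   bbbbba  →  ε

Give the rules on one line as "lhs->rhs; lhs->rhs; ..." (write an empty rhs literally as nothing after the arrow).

  | bbb => b
  | aaaaabb => aaabab => abaab => aab => ba => ε
  | abbba => aba => a
  | ababab => abab => ab

aab->ba; ba->; bb->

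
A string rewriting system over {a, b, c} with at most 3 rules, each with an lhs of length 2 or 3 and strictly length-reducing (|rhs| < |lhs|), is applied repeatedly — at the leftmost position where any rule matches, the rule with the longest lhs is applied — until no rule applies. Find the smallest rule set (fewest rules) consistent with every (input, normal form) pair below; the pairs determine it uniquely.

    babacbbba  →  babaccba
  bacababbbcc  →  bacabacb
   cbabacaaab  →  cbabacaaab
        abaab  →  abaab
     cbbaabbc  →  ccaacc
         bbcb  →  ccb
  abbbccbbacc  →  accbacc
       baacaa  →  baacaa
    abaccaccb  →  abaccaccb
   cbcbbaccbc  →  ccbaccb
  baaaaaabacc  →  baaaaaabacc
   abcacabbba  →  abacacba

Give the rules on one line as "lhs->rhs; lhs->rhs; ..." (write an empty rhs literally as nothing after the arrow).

bb->c; bc->b

  | babacbbba => babaccba
  | bacababbbcc => bacabacbcc => bacabacbc => bacabacb
  | cbabacaaab
  | abaab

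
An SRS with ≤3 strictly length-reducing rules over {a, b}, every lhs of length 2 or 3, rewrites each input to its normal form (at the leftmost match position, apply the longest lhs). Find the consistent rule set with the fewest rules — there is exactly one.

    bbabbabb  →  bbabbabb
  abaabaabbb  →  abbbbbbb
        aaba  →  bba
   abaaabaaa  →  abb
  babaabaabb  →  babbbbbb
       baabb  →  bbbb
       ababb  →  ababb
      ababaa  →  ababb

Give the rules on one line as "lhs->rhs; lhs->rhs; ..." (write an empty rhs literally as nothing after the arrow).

aa->b; aaa->

  | bbabbabb
  | abaabaabbb => abbbaabbb => abbbbbbb
  | aaba => bba
  | abaaabaaa => abbaaa => abb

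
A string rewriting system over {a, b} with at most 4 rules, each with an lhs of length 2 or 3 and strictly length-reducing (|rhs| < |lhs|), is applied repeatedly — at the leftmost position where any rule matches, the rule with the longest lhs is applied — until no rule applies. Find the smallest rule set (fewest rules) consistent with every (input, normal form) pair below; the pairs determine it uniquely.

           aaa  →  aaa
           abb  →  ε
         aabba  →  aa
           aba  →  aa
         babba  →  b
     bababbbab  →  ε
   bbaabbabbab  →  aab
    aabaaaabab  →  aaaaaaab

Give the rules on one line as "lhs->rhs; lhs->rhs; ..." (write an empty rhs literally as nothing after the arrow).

  | aaa
  | abb => ε
  | aabba => aa
  | aba => aa

aba->aa; abb->; ba->b; bb->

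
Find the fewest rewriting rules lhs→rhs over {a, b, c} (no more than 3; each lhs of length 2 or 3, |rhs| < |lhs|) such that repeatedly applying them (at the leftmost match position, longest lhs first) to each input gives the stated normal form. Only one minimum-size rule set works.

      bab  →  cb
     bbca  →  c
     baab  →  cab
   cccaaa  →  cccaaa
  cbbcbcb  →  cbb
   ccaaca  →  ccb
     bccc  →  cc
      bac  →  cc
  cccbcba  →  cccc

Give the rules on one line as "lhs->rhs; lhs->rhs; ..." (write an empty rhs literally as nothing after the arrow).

  | bab => cb
  | bbca => ba => c
  | baab => cab
  | cccaaa

ac->b; ba->c; bc->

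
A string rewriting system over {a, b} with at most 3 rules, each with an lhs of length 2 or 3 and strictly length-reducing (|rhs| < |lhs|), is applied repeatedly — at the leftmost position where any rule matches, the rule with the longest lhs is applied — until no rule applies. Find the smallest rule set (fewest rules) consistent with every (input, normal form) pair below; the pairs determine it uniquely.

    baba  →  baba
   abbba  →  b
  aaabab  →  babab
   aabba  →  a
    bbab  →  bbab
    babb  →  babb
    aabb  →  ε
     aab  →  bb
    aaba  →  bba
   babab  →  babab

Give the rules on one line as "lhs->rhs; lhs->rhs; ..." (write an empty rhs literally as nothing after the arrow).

  | baba
  | abbba => aa => b
  | aaabab => babab
  | aabba => bbba => a

aa->b; bbb->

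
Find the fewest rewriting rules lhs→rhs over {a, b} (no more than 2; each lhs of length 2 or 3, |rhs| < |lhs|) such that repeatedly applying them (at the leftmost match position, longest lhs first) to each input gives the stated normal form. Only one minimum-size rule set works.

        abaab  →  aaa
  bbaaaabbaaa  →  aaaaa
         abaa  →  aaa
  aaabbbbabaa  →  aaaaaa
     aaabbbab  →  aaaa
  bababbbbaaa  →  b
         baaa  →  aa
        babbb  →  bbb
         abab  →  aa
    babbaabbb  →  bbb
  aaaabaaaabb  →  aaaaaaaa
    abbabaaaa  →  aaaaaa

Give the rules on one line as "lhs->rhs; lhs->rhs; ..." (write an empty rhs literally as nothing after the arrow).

  | abaab => aaab => aaa
  | bbaaaabbaaa => baaabbaaa => aabbaaa => aabaaa => aaaaa
  | abaa => aaa
  | aaabbbbabaa => aaabbbabaa => aaabbabaa => aaababaa => aaaabaa => aaaaaa

ab->a; ba->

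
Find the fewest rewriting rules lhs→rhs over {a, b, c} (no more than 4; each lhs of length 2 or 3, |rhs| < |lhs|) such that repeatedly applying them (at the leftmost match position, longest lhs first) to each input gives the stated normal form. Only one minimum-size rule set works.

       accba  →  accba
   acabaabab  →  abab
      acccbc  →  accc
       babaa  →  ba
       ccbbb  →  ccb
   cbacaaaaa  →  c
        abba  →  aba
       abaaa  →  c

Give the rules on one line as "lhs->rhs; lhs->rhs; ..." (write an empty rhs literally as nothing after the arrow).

  | accba
  | acabaabab => abaabab => abcbab => abab
  | acccbc => accc
  | babaa => babc => ba

aa->c; bb->b; bc->; ca->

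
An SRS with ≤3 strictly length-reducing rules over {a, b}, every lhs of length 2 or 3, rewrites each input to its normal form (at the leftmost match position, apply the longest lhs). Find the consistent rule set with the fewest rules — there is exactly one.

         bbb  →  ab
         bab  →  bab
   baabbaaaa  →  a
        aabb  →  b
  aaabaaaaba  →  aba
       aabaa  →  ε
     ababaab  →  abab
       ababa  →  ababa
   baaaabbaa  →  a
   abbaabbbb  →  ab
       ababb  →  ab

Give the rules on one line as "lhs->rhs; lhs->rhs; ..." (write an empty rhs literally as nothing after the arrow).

  | bbb => ab
  | bab
  | baabbaaaa => bbaaaa => aaaaa => aaa => a
  | aabb => b

aa->; aab->; bb->a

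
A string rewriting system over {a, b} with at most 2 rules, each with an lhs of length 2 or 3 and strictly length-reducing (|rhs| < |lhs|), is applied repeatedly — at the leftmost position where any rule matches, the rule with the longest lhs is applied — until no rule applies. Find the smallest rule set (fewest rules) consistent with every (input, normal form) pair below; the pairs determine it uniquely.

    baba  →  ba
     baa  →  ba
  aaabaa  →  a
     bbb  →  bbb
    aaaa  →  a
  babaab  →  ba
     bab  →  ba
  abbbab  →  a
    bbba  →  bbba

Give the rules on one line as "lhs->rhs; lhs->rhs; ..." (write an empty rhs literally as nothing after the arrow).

aa->a; ab->a

  | baba => baa => ba
  | baa => ba
  | aaabaa => aabaa => abaa => aaa => aa => a
  | bbb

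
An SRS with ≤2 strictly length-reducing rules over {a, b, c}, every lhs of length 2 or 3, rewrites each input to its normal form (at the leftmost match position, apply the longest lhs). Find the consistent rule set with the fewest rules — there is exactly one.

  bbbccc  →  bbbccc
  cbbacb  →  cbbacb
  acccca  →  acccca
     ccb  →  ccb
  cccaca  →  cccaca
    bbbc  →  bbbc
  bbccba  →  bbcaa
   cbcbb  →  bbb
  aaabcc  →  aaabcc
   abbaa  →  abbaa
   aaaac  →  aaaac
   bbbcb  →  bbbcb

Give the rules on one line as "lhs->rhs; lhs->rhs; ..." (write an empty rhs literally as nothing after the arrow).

  | bbbccc
  | cbbacb
  | acccca
  | ccb

cba->aa; cbc->b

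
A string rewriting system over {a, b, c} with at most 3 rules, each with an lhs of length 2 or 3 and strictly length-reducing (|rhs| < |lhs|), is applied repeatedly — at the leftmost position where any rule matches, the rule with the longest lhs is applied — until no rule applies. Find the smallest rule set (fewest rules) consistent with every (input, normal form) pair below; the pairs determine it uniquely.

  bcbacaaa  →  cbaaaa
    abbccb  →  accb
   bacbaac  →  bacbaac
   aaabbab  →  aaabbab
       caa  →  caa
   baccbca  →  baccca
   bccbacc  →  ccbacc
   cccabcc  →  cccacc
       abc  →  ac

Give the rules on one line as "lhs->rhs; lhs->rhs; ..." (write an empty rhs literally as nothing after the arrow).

aca->aa; bc->c

  | bcbacaaa => cbacaaa => cbaaaa
  | abbccb => abccb => accb
  | bacbaac
  | aaabbab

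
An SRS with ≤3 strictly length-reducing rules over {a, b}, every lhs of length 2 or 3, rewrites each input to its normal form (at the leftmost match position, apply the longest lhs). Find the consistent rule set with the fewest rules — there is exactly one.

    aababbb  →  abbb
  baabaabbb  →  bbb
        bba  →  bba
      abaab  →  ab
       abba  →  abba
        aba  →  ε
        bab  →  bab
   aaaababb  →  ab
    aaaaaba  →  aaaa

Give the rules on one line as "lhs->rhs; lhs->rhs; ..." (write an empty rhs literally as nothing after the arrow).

aab->; aba->

  | aababbb => abbb
  | baabaabbb => baabbb => bbb
  | bba
  | abaab => ab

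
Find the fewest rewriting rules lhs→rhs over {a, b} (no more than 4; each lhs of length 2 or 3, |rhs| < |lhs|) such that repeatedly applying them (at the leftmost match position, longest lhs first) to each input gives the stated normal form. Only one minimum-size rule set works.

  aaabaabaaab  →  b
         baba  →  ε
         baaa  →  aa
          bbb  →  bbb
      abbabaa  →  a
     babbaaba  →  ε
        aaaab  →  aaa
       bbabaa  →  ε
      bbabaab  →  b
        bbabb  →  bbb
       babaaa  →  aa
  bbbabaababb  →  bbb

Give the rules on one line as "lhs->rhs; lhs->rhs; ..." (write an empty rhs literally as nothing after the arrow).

  | aaabaabaaab => aabbabaaab => ababaaab => bbbaaab => bbaab => bab => b
  | baba => ba => ε
  | baaa => aa
  | bbb

ab->; aba->bb; ba->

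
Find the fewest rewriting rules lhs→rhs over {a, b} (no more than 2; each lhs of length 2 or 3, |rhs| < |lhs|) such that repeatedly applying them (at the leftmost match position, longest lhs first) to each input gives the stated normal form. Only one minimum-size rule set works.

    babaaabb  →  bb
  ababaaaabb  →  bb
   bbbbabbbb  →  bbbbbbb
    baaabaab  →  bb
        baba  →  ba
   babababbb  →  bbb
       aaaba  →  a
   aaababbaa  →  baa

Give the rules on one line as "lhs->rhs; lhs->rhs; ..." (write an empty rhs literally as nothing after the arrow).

aab->b; ab->

  | babaaabb => baaabb => babb => bb
  | ababaaaabb => abaaaabb => aaaabb => aabb => bb
  | bbbbabbbb => bbbbbbb
  | baaabaab => babaab => baab => bb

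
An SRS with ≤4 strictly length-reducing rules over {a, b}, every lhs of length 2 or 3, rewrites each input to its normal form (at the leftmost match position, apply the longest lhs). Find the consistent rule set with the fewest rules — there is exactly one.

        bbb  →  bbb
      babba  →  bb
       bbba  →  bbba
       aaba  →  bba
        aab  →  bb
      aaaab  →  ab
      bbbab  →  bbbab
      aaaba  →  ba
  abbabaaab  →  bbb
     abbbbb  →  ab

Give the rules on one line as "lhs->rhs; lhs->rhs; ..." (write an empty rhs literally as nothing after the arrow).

aa->b; aaa->; abb->a

  | bbb
  | babba => baa => bb
  | bbba
  | aaba => bba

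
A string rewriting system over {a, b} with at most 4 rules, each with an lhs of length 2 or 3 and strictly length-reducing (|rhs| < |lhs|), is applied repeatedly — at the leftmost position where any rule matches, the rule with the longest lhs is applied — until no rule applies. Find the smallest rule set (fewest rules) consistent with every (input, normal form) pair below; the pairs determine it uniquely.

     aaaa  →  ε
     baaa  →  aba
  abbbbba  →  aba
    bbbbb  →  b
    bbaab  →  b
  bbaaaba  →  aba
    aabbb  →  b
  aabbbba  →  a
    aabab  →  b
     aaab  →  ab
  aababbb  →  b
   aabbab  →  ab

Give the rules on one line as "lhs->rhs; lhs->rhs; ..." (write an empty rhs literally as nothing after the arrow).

  | aaaa => aa => ε
  | baaa => aba
  | abbbbba => abbba => aba
  | bbbbb => bbb => b

aa->; baa->ab; bab->b; bb->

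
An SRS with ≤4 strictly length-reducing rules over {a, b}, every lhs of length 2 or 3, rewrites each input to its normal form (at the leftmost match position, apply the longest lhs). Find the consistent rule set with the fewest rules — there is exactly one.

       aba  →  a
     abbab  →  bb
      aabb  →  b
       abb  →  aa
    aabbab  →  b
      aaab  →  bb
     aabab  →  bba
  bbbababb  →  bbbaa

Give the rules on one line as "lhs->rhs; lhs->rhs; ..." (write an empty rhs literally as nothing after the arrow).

aaa->b; aab->ba; ab->; abb->aa

  | aba => a
  | abbab => aaab => bb
  | aabb => bab => b
  | abb => aa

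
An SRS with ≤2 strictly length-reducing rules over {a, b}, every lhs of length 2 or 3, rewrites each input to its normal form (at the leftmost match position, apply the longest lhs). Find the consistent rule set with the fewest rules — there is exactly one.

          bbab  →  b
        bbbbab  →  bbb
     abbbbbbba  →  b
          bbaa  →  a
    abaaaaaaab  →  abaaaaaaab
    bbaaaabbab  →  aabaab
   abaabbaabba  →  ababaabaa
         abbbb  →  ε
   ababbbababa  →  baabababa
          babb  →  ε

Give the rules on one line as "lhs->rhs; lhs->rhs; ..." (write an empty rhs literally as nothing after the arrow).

abb->ba; bba->

  | bbab => b
  | bbbbab => bbb
  | abbbbbbba => babbbbba => bbabbba => bbba => b
  | bbaa => a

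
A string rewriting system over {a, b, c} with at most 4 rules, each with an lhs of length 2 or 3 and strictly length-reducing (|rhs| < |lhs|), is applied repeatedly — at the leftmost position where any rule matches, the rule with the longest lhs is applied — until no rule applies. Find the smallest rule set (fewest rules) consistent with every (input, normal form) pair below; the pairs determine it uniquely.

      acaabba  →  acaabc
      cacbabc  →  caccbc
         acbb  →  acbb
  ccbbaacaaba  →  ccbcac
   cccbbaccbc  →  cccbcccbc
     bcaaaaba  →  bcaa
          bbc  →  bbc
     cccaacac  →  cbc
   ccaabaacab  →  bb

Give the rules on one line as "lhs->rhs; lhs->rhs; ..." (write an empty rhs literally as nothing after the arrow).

  | acaabba => acaabc
  | cacbabc => caccbc
  | acbb
  | ccbbaacaaba => ccbcacaaba => ccbcacaac => ccbcac

aac->; ba->c; cab->b; cca->b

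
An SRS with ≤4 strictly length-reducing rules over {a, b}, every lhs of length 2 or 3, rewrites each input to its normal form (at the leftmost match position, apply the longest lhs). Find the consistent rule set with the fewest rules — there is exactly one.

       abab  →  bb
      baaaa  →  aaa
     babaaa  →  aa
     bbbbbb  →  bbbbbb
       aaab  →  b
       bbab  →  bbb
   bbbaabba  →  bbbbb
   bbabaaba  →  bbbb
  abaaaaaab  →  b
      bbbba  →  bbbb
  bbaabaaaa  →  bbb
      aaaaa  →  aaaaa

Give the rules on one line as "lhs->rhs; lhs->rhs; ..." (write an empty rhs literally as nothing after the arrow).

  | abab => bb
  | baaaa => aaa
  | babaaa => baaa => aa
  | bbbbbb

ab->b; aba->b; ba->; bba->bb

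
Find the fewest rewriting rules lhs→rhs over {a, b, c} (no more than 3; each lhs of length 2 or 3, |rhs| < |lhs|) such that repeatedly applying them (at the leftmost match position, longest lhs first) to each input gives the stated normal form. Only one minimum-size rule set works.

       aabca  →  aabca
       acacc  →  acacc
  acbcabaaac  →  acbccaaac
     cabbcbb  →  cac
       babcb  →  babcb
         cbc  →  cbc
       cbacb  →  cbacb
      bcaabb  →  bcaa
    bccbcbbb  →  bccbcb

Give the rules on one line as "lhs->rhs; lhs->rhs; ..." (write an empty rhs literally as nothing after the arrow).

  | aabca
  | acacc
  | acbcabaaac => acbccaaac
  | cabbcbb => cacbb => cac

aba->ca; bb->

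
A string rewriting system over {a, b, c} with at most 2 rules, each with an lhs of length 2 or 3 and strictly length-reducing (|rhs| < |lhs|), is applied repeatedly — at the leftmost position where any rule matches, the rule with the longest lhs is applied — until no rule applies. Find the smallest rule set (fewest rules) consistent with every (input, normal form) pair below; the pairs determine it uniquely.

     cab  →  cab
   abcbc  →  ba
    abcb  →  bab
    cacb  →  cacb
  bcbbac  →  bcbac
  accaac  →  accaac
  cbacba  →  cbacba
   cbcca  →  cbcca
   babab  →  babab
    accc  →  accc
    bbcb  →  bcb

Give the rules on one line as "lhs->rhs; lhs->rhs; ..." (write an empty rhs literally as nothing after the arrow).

abc->ba; bb->b

  | cab
  | abcbc => babc => bba => ba
  | abcb => bab
  | cacb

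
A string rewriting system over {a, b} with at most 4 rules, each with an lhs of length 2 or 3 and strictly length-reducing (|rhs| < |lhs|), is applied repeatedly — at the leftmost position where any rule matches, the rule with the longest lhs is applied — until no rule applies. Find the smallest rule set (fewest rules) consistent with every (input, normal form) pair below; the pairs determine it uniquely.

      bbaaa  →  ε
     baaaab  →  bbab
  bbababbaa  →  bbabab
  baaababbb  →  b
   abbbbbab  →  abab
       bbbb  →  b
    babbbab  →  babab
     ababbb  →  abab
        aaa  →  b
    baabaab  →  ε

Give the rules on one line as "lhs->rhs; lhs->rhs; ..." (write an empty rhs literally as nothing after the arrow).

  | bbaaa => bbb => aa => ε
  | baaaab => bbab
  | bbababbaa => bbababaa => bbabab
  | baaababbb => bbbabbb => aaabbb => bbbb => aab => b

aa->; aaa->b; abb->ab; bbb->aa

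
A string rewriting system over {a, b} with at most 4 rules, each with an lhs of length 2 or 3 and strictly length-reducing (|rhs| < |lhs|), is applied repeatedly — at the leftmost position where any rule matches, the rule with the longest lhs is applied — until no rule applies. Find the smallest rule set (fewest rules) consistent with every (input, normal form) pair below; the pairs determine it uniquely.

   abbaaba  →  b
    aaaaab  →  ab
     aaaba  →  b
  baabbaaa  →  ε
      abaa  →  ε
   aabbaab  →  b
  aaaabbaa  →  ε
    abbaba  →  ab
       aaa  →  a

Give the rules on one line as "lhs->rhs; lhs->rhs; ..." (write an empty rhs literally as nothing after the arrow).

aa->; aba->b; ba->

  | abbaaba => ababa => bba => b
  | aaaaab => aaab => ab
  | aaaba => aba => b
  | baabbaaa => abbaaa => abaa => ba => ε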